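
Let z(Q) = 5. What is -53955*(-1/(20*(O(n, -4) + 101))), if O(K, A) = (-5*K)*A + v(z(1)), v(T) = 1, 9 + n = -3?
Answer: -3597/184 ≈ -19.549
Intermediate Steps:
n = -12 (n = -9 - 3 = -12)
O(K, A) = 1 - 5*A*K (O(K, A) = (-5*K)*A + 1 = -5*A*K + 1 = 1 - 5*A*K)
-53955*(-1/(20*(O(n, -4) + 101))) = -53955*(-1/(20*((1 - 5*(-4)*(-12)) + 101))) = -53955*(-1/(20*((1 - 240) + 101))) = -53955*(-1/(20*(-239 + 101))) = -53955/((-20*(-138))) = -53955/2760 = -53955*1/2760 = -3597/184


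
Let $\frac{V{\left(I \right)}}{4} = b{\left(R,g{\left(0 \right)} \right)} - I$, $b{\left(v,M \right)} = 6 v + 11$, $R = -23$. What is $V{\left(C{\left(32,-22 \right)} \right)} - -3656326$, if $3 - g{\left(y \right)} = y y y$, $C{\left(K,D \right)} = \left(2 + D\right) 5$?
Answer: $3656218$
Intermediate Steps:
$C{\left(K,D \right)} = 10 + 5 D$
$g{\left(y \right)} = 3 - y^{3}$ ($g{\left(y \right)} = 3 - y y y = 3 - y^{2} y = 3 - y^{3}$)
$b{\left(v,M \right)} = 11 + 6 v$
$V{\left(I \right)} = -508 - 4 I$ ($V{\left(I \right)} = 4 \left(\left(11 + 6 \left(-23\right)\right) - I\right) = 4 \left(\left(11 - 138\right) - I\right) = 4 \left(-127 - I\right) = -508 - 4 I$)
$V{\left(C{\left(32,-22 \right)} \right)} - -3656326 = \left(-508 - 4 \left(10 + 5 \left(-22\right)\right)\right) - -3656326 = \left(-508 - 4 \left(10 - 110\right)\right) + 3656326 = \left(-508 - -400\right) + 3656326 = \left(-508 + 400\right) + 3656326 = -108 + 3656326 = 3656218$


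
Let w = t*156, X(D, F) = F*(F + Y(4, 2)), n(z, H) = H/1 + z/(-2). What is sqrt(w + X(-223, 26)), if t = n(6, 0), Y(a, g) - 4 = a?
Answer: 4*sqrt(26) ≈ 20.396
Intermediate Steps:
n(z, H) = H - z/2 (n(z, H) = H*1 + z*(-1/2) = H - z/2)
Y(a, g) = 4 + a
t = -3 (t = 0 - 1/2*6 = 0 - 3 = -3)
X(D, F) = F*(8 + F) (X(D, F) = F*(F + (4 + 4)) = F*(F + 8) = F*(8 + F))
w = -468 (w = -3*156 = -468)
sqrt(w + X(-223, 26)) = sqrt(-468 + 26*(8 + 26)) = sqrt(-468 + 26*34) = sqrt(-468 + 884) = sqrt(416) = 4*sqrt(26)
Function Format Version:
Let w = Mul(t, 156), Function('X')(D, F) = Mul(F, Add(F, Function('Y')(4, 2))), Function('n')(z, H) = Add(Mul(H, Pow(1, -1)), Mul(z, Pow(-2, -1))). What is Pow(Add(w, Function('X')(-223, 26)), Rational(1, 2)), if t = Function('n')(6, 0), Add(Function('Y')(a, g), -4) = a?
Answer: Mul(4, Pow(26, Rational(1, 2))) ≈ 20.396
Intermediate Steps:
Function('n')(z, H) = Add(H, Mul(Rational(-1, 2), z)) (Function('n')(z, H) = Add(Mul(H, 1), Mul(z, Rational(-1, 2))) = Add(H, Mul(Rational(-1, 2), z)))
Function('Y')(a, g) = Add(4, a)
t = -3 (t = Add(0, Mul(Rational(-1, 2), 6)) = Add(0, -3) = -3)
Function('X')(D, F) = Mul(F, Add(8, F)) (Function('X')(D, F) = Mul(F, Add(F, Add(4, 4))) = Mul(F, Add(F, 8)) = Mul(F, Add(8, F)))
w = -468 (w = Mul(-3, 156) = -468)
Pow(Add(w, Function('X')(-223, 26)), Rational(1, 2)) = Pow(Add(-468, Mul(26, Add(8, 26))), Rational(1, 2)) = Pow(Add(-468, Mul(26, 34)), Rational(1, 2)) = Pow(Add(-468, 884), Rational(1, 2)) = Pow(416, Rational(1, 2)) = Mul(4, Pow(26, Rational(1, 2)))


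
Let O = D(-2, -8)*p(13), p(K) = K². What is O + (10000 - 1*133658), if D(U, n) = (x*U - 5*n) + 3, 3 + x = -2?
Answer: -114701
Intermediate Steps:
x = -5 (x = -3 - 2 = -5)
D(U, n) = 3 - 5*U - 5*n (D(U, n) = (-5*U - 5*n) + 3 = 3 - 5*U - 5*n)
O = 8957 (O = (3 - 5*(-2) - 5*(-8))*13² = (3 + 10 + 40)*169 = 53*169 = 8957)
O + (10000 - 1*133658) = 8957 + (10000 - 1*133658) = 8957 + (10000 - 133658) = 8957 - 123658 = -114701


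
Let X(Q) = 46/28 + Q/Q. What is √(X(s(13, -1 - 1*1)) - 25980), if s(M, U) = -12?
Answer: I*√5091562/14 ≈ 161.17*I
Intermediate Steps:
X(Q) = 37/14 (X(Q) = 46*(1/28) + 1 = 23/14 + 1 = 37/14)
√(X(s(13, -1 - 1*1)) - 25980) = √(37/14 - 25980) = √(-363683/14) = I*√5091562/14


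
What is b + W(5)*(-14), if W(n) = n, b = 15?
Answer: -55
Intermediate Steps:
b + W(5)*(-14) = 15 + 5*(-14) = 15 - 70 = -55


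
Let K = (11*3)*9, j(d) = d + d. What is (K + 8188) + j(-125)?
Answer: 8235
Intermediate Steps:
j(d) = 2*d
K = 297 (K = 33*9 = 297)
(K + 8188) + j(-125) = (297 + 8188) + 2*(-125) = 8485 - 250 = 8235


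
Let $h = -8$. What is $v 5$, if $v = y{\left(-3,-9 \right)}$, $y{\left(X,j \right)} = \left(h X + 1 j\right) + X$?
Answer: $60$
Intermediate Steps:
$y{\left(X,j \right)} = j - 7 X$ ($y{\left(X,j \right)} = \left(- 8 X + 1 j\right) + X = \left(- 8 X + j\right) + X = \left(j - 8 X\right) + X = j - 7 X$)
$v = 12$ ($v = -9 - -21 = -9 + 21 = 12$)
$v 5 = 12 \cdot 5 = 60$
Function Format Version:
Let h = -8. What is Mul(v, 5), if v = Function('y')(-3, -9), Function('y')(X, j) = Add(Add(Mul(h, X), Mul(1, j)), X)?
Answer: 60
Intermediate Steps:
Function('y')(X, j) = Add(j, Mul(-7, X)) (Function('y')(X, j) = Add(Add(Mul(-8, X), Mul(1, j)), X) = Add(Add(Mul(-8, X), j), X) = Add(Add(j, Mul(-8, X)), X) = Add(j, Mul(-7, X)))
v = 12 (v = Add(-9, Mul(-7, -3)) = Add(-9, 21) = 12)
Mul(v, 5) = Mul(12, 5) = 60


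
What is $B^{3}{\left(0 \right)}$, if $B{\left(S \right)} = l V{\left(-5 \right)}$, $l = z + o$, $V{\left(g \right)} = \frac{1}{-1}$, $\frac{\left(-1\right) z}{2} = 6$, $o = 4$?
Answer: $512$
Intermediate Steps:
$z = -12$ ($z = \left(-2\right) 6 = -12$)
$V{\left(g \right)} = -1$
$l = -8$ ($l = -12 + 4 = -8$)
$B{\left(S \right)} = 8$ ($B{\left(S \right)} = \left(-8\right) \left(-1\right) = 8$)
$B^{3}{\left(0 \right)} = 8^{3} = 512$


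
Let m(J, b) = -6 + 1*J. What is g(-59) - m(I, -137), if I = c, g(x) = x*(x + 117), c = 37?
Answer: -3453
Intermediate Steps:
g(x) = x*(117 + x)
I = 37
m(J, b) = -6 + J
g(-59) - m(I, -137) = -59*(117 - 59) - (-6 + 37) = -59*58 - 1*31 = -3422 - 31 = -3453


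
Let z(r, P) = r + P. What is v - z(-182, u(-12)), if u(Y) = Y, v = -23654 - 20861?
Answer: -44321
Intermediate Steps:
v = -44515
z(r, P) = P + r
v - z(-182, u(-12)) = -44515 - (-12 - 182) = -44515 - 1*(-194) = -44515 + 194 = -44321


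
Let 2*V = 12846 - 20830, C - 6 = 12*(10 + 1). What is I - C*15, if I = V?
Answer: -6062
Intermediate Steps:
C = 138 (C = 6 + 12*(10 + 1) = 6 + 12*11 = 6 + 132 = 138)
V = -3992 (V = (12846 - 20830)/2 = (1/2)*(-7984) = -3992)
I = -3992
I - C*15 = -3992 - 138*15 = -3992 - 1*2070 = -3992 - 2070 = -6062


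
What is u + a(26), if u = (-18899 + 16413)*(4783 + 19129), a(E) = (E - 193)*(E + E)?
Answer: -59453916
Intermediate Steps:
a(E) = 2*E*(-193 + E) (a(E) = (-193 + E)*(2*E) = 2*E*(-193 + E))
u = -59445232 (u = -2486*23912 = -59445232)
u + a(26) = -59445232 + 2*26*(-193 + 26) = -59445232 + 2*26*(-167) = -59445232 - 8684 = -59453916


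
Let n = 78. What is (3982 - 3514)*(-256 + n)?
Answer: -83304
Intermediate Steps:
(3982 - 3514)*(-256 + n) = (3982 - 3514)*(-256 + 78) = 468*(-178) = -83304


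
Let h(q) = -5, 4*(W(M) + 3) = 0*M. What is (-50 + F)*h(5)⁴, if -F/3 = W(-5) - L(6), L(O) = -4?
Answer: -33125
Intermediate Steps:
W(M) = -3 (W(M) = -3 + (0*M)/4 = -3 + (¼)*0 = -3 + 0 = -3)
F = -3 (F = -3*(-3 - 1*(-4)) = -3*(-3 + 4) = -3*1 = -3)
(-50 + F)*h(5)⁴ = (-50 - 3)*(-5)⁴ = -53*625 = -33125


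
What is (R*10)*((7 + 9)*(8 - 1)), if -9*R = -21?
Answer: 7840/3 ≈ 2613.3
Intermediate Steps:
R = 7/3 (R = -⅑*(-21) = 7/3 ≈ 2.3333)
(R*10)*((7 + 9)*(8 - 1)) = ((7/3)*10)*((7 + 9)*(8 - 1)) = 70*(16*7)/3 = (70/3)*112 = 7840/3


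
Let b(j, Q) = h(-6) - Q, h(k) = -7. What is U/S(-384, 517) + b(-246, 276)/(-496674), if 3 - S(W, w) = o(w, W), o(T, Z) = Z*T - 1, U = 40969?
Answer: 10202210831/49302841284 ≈ 0.20693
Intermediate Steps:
o(T, Z) = -1 + T*Z (o(T, Z) = T*Z - 1 = -1 + T*Z)
S(W, w) = 4 - W*w (S(W, w) = 3 - (-1 + w*W) = 3 - (-1 + W*w) = 3 + (1 - W*w) = 4 - W*w)
b(j, Q) = -7 - Q
U/S(-384, 517) + b(-246, 276)/(-496674) = 40969/(4 - 1*(-384)*517) + (-7 - 1*276)/(-496674) = 40969/(4 + 198528) + (-7 - 276)*(-1/496674) = 40969/198532 - 283*(-1/496674) = 40969*(1/198532) + 283/496674 = 40969/198532 + 283/496674 = 10202210831/49302841284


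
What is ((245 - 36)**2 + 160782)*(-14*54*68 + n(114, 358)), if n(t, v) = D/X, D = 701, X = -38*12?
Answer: -4793174788787/456 ≈ -1.0511e+10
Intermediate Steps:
X = -456
n(t, v) = -701/456 (n(t, v) = 701/(-456) = 701*(-1/456) = -701/456)
((245 - 36)**2 + 160782)*(-14*54*68 + n(114, 358)) = ((245 - 36)**2 + 160782)*(-14*54*68 - 701/456) = (209**2 + 160782)*(-756*68 - 701/456) = (43681 + 160782)*(-51408 - 701/456) = 204463*(-23442749/456) = -4793174788787/456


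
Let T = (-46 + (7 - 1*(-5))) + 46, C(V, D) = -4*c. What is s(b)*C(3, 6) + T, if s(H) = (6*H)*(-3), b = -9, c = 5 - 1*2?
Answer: -1932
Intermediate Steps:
c = 3 (c = 5 - 2 = 3)
C(V, D) = -12 (C(V, D) = -4*3 = -12)
T = 12 (T = (-46 + (7 + 5)) + 46 = (-46 + 12) + 46 = -34 + 46 = 12)
s(H) = -18*H
s(b)*C(3, 6) + T = -18*(-9)*(-12) + 12 = 162*(-12) + 12 = -1944 + 12 = -1932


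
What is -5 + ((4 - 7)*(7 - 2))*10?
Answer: -155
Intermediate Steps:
-5 + ((4 - 7)*(7 - 2))*10 = -5 - 3*5*10 = -5 - 15*10 = -5 - 150 = -155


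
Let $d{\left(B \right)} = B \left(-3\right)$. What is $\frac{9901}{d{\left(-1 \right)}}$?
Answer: $\frac{9901}{3} \approx 3300.3$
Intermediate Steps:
$d{\left(B \right)} = - 3 B$
$\frac{9901}{d{\left(-1 \right)}} = \frac{9901}{\left(-3\right) \left(-1\right)} = \frac{9901}{3}$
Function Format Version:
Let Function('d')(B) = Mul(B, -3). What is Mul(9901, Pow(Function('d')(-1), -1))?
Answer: Rational(9901, 3) ≈ 3300.3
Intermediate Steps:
Function('d')(B) = Mul(-3, B)
Mul(9901, Pow(Function('d')(-1), -1)) = Mul(9901, Pow(Mul(-3, -1), -1)) = Mul(9901, Pow(3, -1)) = Mul(9901, Rational(1, 3)) = Rational(9901, 3)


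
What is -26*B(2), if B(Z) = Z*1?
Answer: -52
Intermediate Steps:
B(Z) = Z
-26*B(2) = -26*2 = -52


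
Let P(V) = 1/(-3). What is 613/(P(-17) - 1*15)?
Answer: -1839/46 ≈ -39.978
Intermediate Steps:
P(V) = -⅓
613/(P(-17) - 1*15) = 613/(-⅓ - 1*15) = 613/(-⅓ - 15) = 613/(-46/3) = 613*(-3/46) = -1839/46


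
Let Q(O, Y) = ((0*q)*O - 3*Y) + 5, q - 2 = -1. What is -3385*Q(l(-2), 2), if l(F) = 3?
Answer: 3385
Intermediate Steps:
q = 1 (q = 2 - 1 = 1)
Q(O, Y) = 5 - 3*Y (Q(O, Y) = ((0*1)*O - 3*Y) + 5 = (0*O - 3*Y) + 5 = (0 - 3*Y) + 5 = -3*Y + 5 = 5 - 3*Y)
-3385*Q(l(-2), 2) = -3385*(5 - 3*2) = -3385*(5 - 6) = -3385*(-1) = 3385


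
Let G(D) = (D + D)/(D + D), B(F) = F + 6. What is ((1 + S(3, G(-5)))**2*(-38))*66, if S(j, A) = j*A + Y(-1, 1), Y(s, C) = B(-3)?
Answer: -122892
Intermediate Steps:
B(F) = 6 + F
Y(s, C) = 3 (Y(s, C) = 6 - 3 = 3)
G(D) = 1 (G(D) = (2*D)/((2*D)) = (2*D)*(1/(2*D)) = 1)
S(j, A) = 3 + A*j (S(j, A) = j*A + 3 = A*j + 3 = 3 + A*j)
((1 + S(3, G(-5)))**2*(-38))*66 = ((1 + (3 + 1*3))**2*(-38))*66 = ((1 + (3 + 3))**2*(-38))*66 = ((1 + 6)**2*(-38))*66 = (7**2*(-38))*66 = (49*(-38))*66 = -1862*66 = -122892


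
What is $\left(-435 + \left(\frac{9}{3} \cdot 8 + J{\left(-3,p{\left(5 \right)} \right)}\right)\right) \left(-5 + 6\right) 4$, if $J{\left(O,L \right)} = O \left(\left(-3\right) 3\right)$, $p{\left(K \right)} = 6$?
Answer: $-1536$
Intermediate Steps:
$J{\left(O,L \right)} = - 9 O$ ($J{\left(O,L \right)} = O \left(-9\right) = - 9 O$)
$\left(-435 + \left(\frac{9}{3} \cdot 8 + J{\left(-3,p{\left(5 \right)} \right)}\right)\right) \left(-5 + 6\right) 4 = \left(-435 + \left(\frac{9}{3} \cdot 8 - -27\right)\right) \left(-5 + 6\right) 4 = \left(-435 + \left(9 \cdot \frac{1}{3} \cdot 8 + 27\right)\right) 1 \cdot 4 = \left(-435 + \left(3 \cdot 8 + 27\right)\right) 4 = \left(-435 + \left(24 + 27\right)\right) 4 = \left(-435 + 51\right) 4 = \left(-384\right) 4 = -1536$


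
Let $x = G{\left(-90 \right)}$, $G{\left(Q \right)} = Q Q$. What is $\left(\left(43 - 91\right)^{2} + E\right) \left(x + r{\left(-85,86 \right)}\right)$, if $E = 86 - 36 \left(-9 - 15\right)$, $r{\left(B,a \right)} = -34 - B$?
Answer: $26523354$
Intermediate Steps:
$G{\left(Q \right)} = Q^{2}$
$E = 950$ ($E = 86 - -864 = 86 + 864 = 950$)
$x = 8100$ ($x = \left(-90\right)^{2} = 8100$)
$\left(\left(43 - 91\right)^{2} + E\right) \left(x + r{\left(-85,86 \right)}\right) = \left(\left(43 - 91\right)^{2} + 950\right) \left(8100 - -51\right) = \left(\left(-48\right)^{2} + 950\right) \left(8100 + \left(-34 + 85\right)\right) = \left(2304 + 950\right) \left(8100 + 51\right) = 3254 \cdot 8151 = 26523354$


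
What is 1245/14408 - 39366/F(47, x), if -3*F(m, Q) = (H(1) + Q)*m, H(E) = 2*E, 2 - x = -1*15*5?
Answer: 1706178669/53496904 ≈ 31.893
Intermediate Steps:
x = 77 (x = 2 - (-1*15)*5 = 2 - (-15)*5 = 2 - 1*(-75) = 2 + 75 = 77)
F(m, Q) = -m*(2 + Q)/3 (F(m, Q) = -(2*1 + Q)*m/3 = -(2 + Q)*m/3 = -m*(2 + Q)/3)
1245/14408 - 39366/F(47, x) = 1245/14408 - 39366*(-3/(47*(2 + 77))) = 1245*(1/14408) - 39366/((-1/3*47*79)) = 1245/14408 - 39366/(-3713/3) = 1245/14408 - 39366*(-3/3713) = 1245/14408 + 118098/3713 = 1706178669/53496904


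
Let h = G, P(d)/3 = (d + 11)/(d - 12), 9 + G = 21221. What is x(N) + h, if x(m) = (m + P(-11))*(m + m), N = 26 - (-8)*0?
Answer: 22564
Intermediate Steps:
G = 21212 (G = -9 + 21221 = 21212)
P(d) = 3*(11 + d)/(-12 + d) (P(d) = 3*((d + 11)/(d - 12)) = 3*((11 + d)/(-12 + d)) = 3*(11 + d)/(-12 + d))
N = 26 (N = 26 - 1*0 = 26 + 0 = 26)
x(m) = 2*m² (x(m) = (m + 3*(11 - 11)/(-12 - 11))*(m + m) = (m + 3*0/(-23))*(2*m) = (m + 3*(-1/23)*0)*(2*m) = (m + 0)*(2*m) = m*(2*m) = 2*m²)
h = 21212
x(N) + h = 2*26² + 21212 = 2*676 + 21212 = 1352 + 21212 = 22564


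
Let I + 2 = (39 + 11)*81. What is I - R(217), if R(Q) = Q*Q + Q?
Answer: -43258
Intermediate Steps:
R(Q) = Q + Q² (R(Q) = Q² + Q = Q + Q²)
I = 4048 (I = -2 + (39 + 11)*81 = -2 + 50*81 = -2 + 4050 = 4048)
I - R(217) = 4048 - 217*(1 + 217) = 4048 - 217*218 = 4048 - 1*47306 = 4048 - 47306 = -43258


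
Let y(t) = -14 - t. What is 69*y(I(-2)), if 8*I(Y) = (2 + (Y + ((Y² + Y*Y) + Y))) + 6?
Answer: -2139/2 ≈ -1069.5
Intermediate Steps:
I(Y) = 1 + Y/4 + Y²/4 (I(Y) = ((2 + (Y + ((Y² + Y*Y) + Y))) + 6)/8 = ((2 + (Y + ((Y² + Y²) + Y))) + 6)/8 = ((2 + (Y + (2*Y² + Y))) + 6)/8 = ((2 + (Y + (Y + 2*Y²))) + 6)/8 = ((2 + (2*Y + 2*Y²)) + 6)/8 = ((2 + 2*Y + 2*Y²) + 6)/8 = (8 + 2*Y + 2*Y²)/8 = 1 + Y/4 + Y²/4)
69*y(I(-2)) = 69*(-14 - (1 + (¼)*(-2) + (¼)*(-2)²)) = 69*(-14 - (1 - ½ + (¼)*4)) = 69*(-14 - (1 - ½ + 1)) = 69*(-14 - 1*3/2) = 69*(-14 - 3/2) = 69*(-31/2) = -2139/2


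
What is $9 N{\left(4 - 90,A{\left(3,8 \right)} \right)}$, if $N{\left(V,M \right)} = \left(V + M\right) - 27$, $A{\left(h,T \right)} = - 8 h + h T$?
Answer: $-1017$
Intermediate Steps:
$A{\left(h,T \right)} = - 8 h + T h$
$N{\left(V,M \right)} = -27 + M + V$ ($N{\left(V,M \right)} = \left(M + V\right) - 27 = -27 + M + V$)
$9 N{\left(4 - 90,A{\left(3,8 \right)} \right)} = 9 \left(-27 + 3 \left(-8 + 8\right) + \left(4 - 90\right)\right) = 9 \left(-27 + 3 \cdot 0 + \left(4 - 90\right)\right) = 9 \left(-27 + 0 - 86\right) = 9 \left(-113\right) = -1017$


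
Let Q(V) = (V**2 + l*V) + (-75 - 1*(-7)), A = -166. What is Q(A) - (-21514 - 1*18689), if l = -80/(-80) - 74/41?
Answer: 2780809/41 ≈ 67825.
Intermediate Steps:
l = -33/41 (l = -80*(-1/80) - 74*1/41 = 1 - 74/41 = -33/41 ≈ -0.80488)
Q(V) = -68 + V**2 - 33*V/41 (Q(V) = (V**2 - 33*V/41) + (-75 - 1*(-7)) = (V**2 - 33*V/41) + (-75 + 7) = (V**2 - 33*V/41) - 68 = -68 + V**2 - 33*V/41)
Q(A) - (-21514 - 1*18689) = (-68 + (-166)**2 - 33/41*(-166)) - (-21514 - 1*18689) = (-68 + 27556 + 5478/41) - (-21514 - 18689) = 1132486/41 - 1*(-40203) = 1132486/41 + 40203 = 2780809/41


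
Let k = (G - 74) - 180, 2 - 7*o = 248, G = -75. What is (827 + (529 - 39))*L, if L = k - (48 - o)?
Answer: -3799545/7 ≈ -5.4279e+5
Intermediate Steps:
o = -246/7 (o = 2/7 - ⅐*248 = 2/7 - 248/7 = -246/7 ≈ -35.143)
k = -329 (k = (-75 - 74) - 180 = -149 - 180 = -329)
L = -2885/7 (L = -329 - (48 - 1*(-246/7)) = -329 - (48 + 246/7) = -329 - 1*582/7 = -329 - 582/7 = -2885/7 ≈ -412.14)
(827 + (529 - 39))*L = (827 + (529 - 39))*(-2885/7) = (827 + 490)*(-2885/7) = 1317*(-2885/7) = -3799545/7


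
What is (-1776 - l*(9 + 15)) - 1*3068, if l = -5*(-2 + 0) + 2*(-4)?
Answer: -4892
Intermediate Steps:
l = 2 (l = -5*(-2) - 8 = 10 - 8 = 2)
(-1776 - l*(9 + 15)) - 1*3068 = (-1776 - 2*(9 + 15)) - 1*3068 = (-1776 - 2*24) - 3068 = (-1776 - 1*48) - 3068 = (-1776 - 48) - 3068 = -1824 - 3068 = -4892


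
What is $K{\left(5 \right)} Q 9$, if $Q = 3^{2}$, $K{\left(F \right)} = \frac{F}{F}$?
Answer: $81$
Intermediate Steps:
$K{\left(F \right)} = 1$
$Q = 9$
$K{\left(5 \right)} Q 9 = 1 \cdot 9 \cdot 9 = 9 \cdot 9 = 81$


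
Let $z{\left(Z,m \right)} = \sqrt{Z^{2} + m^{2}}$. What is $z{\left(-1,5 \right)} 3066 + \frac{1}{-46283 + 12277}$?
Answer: $- \frac{1}{34006} + 3066 \sqrt{26} \approx 15634.0$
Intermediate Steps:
$z{\left(-1,5 \right)} 3066 + \frac{1}{-46283 + 12277} = \sqrt{\left(-1\right)^{2} + 5^{2}} \cdot 3066 + \frac{1}{-46283 + 12277} = \sqrt{1 + 25} \cdot 3066 + \frac{1}{-34006} = \sqrt{26} \cdot 3066 - \frac{1}{34006} = 3066 \sqrt{26} - \frac{1}{34006} = - \frac{1}{34006} + 3066 \sqrt{26}$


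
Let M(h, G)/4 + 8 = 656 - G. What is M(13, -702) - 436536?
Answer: -431136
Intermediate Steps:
M(h, G) = 2592 - 4*G (M(h, G) = -32 + 4*(656 - G) = -32 + (2624 - 4*G) = 2592 - 4*G)
M(13, -702) - 436536 = (2592 - 4*(-702)) - 436536 = (2592 + 2808) - 436536 = 5400 - 436536 = -431136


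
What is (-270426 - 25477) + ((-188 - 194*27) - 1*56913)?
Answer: -358242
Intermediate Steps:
(-270426 - 25477) + ((-188 - 194*27) - 1*56913) = -295903 + ((-188 - 5238) - 56913) = -295903 + (-5426 - 56913) = -295903 - 62339 = -358242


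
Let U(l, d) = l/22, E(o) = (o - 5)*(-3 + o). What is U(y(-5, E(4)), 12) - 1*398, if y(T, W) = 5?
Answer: -8751/22 ≈ -397.77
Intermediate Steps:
E(o) = (-5 + o)*(-3 + o)
U(l, d) = l/22 (U(l, d) = l*(1/22) = l/22)
U(y(-5, E(4)), 12) - 1*398 = (1/22)*5 - 1*398 = 5/22 - 398 = -8751/22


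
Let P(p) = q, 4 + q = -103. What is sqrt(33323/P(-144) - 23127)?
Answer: 2*I*sqrt(67086646)/107 ≈ 153.1*I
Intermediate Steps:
q = -107 (q = -4 - 103 = -107)
P(p) = -107
sqrt(33323/P(-144) - 23127) = sqrt(33323/(-107) - 23127) = sqrt(33323*(-1/107) - 23127) = sqrt(-33323/107 - 23127) = sqrt(-2507912/107) = 2*I*sqrt(67086646)/107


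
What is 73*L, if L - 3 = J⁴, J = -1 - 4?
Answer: 45844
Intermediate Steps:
J = -5
L = 628 (L = 3 + (-5)⁴ = 3 + 625 = 628)
73*L = 73*628 = 45844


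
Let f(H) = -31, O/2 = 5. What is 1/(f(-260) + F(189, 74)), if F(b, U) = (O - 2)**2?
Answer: 1/33 ≈ 0.030303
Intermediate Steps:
O = 10 (O = 2*5 = 10)
F(b, U) = 64 (F(b, U) = (10 - 2)**2 = 8**2 = 64)
1/(f(-260) + F(189, 74)) = 1/(-31 + 64) = 1/33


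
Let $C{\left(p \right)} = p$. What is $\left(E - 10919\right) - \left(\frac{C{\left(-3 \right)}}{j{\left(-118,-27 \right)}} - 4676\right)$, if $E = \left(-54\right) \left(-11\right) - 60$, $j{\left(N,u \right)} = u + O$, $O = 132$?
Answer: $- \frac{199814}{35} \approx -5709.0$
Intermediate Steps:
$j{\left(N,u \right)} = 132 + u$ ($j{\left(N,u \right)} = u + 132 = 132 + u$)
$E = 534$ ($E = 594 - 60 = 534$)
$\left(E - 10919\right) - \left(\frac{C{\left(-3 \right)}}{j{\left(-118,-27 \right)}} - 4676\right) = \left(534 - 10919\right) - \left(- \frac{3}{132 - 27} - 4676\right) = \left(534 - 10919\right) - \left(- \frac{3}{105} - 4676\right) = -10385 - \left(\left(-3\right) \frac{1}{105} - 4676\right) = -10385 - \left(- \frac{1}{35} - 4676\right) = -10385 - - \frac{163661}{35} = -10385 + \frac{163661}{35} = - \frac{199814}{35}$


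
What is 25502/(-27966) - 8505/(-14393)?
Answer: -64599728/201257319 ≈ -0.32098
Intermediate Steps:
25502/(-27966) - 8505/(-14393) = 25502*(-1/27966) - 8505*(-1/14393) = -12751/13983 + 8505/14393 = -64599728/201257319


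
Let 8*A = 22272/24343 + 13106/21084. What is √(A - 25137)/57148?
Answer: I*√6621621312605589951969/29331085960176 ≈ 0.0027743*I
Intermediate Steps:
A = 394311103/2052991248 (A = (22272/24343 + 13106/21084)/8 = (22272*(1/24343) + 13106*(1/21084))/8 = (22272/24343 + 6553/10542)/8 = (⅛)*(394311103/256623906) = 394311103/2052991248 ≈ 0.19207)
√(A - 25137)/57148 = √(394311103/2052991248 - 25137)/57148 = √(-51605646689873/2052991248)*(1/57148) = (I*√6621621312605589951969/513247812)*(1/57148) = I*√6621621312605589951969/29331085960176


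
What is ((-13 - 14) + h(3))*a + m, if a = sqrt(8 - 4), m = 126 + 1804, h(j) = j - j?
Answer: 1876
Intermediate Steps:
h(j) = 0
m = 1930
a = 2 (a = sqrt(4) = 2)
((-13 - 14) + h(3))*a + m = ((-13 - 14) + 0)*2 + 1930 = (-27 + 0)*2 + 1930 = -27*2 + 1930 = -54 + 1930 = 1876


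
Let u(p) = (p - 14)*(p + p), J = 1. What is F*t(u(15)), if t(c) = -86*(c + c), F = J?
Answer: -5160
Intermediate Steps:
u(p) = 2*p*(-14 + p) (u(p) = (-14 + p)*(2*p) = 2*p*(-14 + p))
F = 1
t(c) = -172*c
F*t(u(15)) = 1*(-344*15*(-14 + 15)) = 1*(-344*15) = 1*(-172*30) = 1*(-5160) = -5160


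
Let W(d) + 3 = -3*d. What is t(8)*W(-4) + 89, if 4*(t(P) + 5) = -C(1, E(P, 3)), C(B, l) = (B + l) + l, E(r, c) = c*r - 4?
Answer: -193/4 ≈ -48.250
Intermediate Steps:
E(r, c) = -4 + c*r
C(B, l) = B + 2*l
W(d) = -3 - 3*d
t(P) = -13/4 - 3*P/2 (t(P) = -5 + (-(1 + 2*(-4 + 3*P)))/4 = -5 + (-(1 + (-8 + 6*P)))/4 = -5 + (-(-7 + 6*P))/4 = -5 + (7 - 6*P)/4 = -5 + (7/4 - 3*P/2) = -13/4 - 3*P/2)
t(8)*W(-4) + 89 = (-13/4 - 3/2*8)*(-3 - 3*(-4)) + 89 = (-13/4 - 12)*(-3 + 12) + 89 = -61/4*9 + 89 = -549/4 + 89 = -193/4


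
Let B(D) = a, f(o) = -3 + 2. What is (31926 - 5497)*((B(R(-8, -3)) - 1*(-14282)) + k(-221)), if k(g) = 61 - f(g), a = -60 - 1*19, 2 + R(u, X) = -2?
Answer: 377009685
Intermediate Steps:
R(u, X) = -4 (R(u, X) = -2 - 2 = -4)
a = -79 (a = -60 - 19 = -79)
f(o) = -1
B(D) = -79
k(g) = 62 (k(g) = 61 - 1*(-1) = 61 + 1 = 62)
(31926 - 5497)*((B(R(-8, -3)) - 1*(-14282)) + k(-221)) = (31926 - 5497)*((-79 - 1*(-14282)) + 62) = 26429*((-79 + 14282) + 62) = 26429*(14203 + 62) = 26429*14265 = 377009685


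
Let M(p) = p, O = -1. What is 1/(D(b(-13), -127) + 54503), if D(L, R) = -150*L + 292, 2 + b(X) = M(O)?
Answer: 1/55245 ≈ 1.8101e-5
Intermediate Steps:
b(X) = -3 (b(X) = -2 - 1 = -3)
D(L, R) = 292 - 150*L
1/(D(b(-13), -127) + 54503) = 1/((292 - 150*(-3)) + 54503) = 1/((292 + 450) + 54503) = 1/(742 + 54503) = 1/55245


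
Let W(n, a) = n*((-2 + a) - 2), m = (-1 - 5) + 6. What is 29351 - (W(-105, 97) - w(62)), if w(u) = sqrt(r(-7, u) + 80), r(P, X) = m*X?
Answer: 39116 + 4*sqrt(5) ≈ 39125.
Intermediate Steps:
m = 0 (m = -6 + 6 = 0)
r(P, X) = 0 (r(P, X) = 0*X = 0)
W(n, a) = n*(-4 + a)
w(u) = 4*sqrt(5) (w(u) = sqrt(0 + 80) = sqrt(80) = 4*sqrt(5))
29351 - (W(-105, 97) - w(62)) = 29351 - (-105*(-4 + 97) - 4*sqrt(5)) = 29351 - (-105*93 - 4*sqrt(5)) = 29351 - (-9765 - 4*sqrt(5)) = 29351 + (9765 + 4*sqrt(5)) = 39116 + 4*sqrt(5)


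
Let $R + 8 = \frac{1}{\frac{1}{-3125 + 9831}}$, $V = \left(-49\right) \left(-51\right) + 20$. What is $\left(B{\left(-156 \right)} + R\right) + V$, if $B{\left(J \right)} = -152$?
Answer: $9065$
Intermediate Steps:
$V = 2519$ ($V = 2499 + 20 = 2519$)
$R = 6698$ ($R = -8 + \frac{1}{\frac{1}{-3125 + 9831}} = -8 + \frac{1}{\frac{1}{6706}} = -8 + 6706 = 6698$)
$\left(B{\left(-156 \right)} + R\right) + V = \left(-152 + 6698\right) + 2519 = 6546 + 2519 = 9065$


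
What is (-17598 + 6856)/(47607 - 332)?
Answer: -10742/47275 ≈ -0.22722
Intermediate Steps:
(-17598 + 6856)/(47607 - 332) = -10742/47275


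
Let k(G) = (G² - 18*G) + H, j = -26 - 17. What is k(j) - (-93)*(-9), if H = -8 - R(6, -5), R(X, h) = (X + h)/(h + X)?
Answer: 1777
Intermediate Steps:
j = -43
R(X, h) = 1 (R(X, h) = (X + h)/(X + h) = 1)
H = -9 (H = -8 - 1*1 = -8 - 1 = -9)
k(G) = -9 + G² - 18*G (k(G) = (G² - 18*G) - 9 = -9 + G² - 18*G)
k(j) - (-93)*(-9) = (-9 + (-43)² - 18*(-43)) - (-93)*(-9) = (-9 + 1849 + 774) - 1*837 = 2614 - 837 = 1777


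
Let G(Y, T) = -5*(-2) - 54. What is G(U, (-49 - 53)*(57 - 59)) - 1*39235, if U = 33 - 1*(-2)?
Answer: -39279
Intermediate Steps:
U = 35 (U = 33 + 2 = 35)
G(Y, T) = -44 (G(Y, T) = 10 - 54 = -44)
G(U, (-49 - 53)*(57 - 59)) - 1*39235 = -44 - 1*39235 = -44 - 39235 = -39279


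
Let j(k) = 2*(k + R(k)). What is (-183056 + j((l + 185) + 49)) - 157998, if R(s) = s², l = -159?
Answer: -329654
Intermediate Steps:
j(k) = 2*k + 2*k² (j(k) = 2*(k + k²) = 2*k + 2*k²)
(-183056 + j((l + 185) + 49)) - 157998 = (-183056 + 2*((-159 + 185) + 49)*(1 + ((-159 + 185) + 49))) - 157998 = (-183056 + 2*(26 + 49)*(1 + (26 + 49))) - 157998 = (-183056 + 2*75*(1 + 75)) - 157998 = (-183056 + 2*75*76) - 157998 = (-183056 + 11400) - 157998 = -171656 - 157998 = -329654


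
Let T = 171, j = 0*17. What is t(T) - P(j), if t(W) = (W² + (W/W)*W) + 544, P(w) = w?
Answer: 29956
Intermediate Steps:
j = 0
t(W) = 544 + W + W² (t(W) = (W² + 1*W) + 544 = (W² + W) + 544 = (W + W²) + 544 = 544 + W + W²)
t(T) - P(j) = (544 + 171 + 171²) - 1*0 = (544 + 171 + 29241) + 0 = 29956 + 0 = 29956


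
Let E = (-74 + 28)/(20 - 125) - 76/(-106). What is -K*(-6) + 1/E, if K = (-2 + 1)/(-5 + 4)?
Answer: 44133/6428 ≈ 6.8657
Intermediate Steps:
K = 1 (K = -1/(-1) = -1*(-1) = 1)
E = 6428/5565 (E = -46/(-105) - 76*(-1/106) = -46*(-1/105) + 38/53 = 46/105 + 38/53 = 6428/5565 ≈ 1.1551)
-K*(-6) + 1/E = -1*1*(-6) + 1/(6428/5565) = -1*(-6) + 5565/6428 = 6 + 5565/6428 = 44133/6428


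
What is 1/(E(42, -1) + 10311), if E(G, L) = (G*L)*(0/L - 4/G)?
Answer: 1/10315 ≈ 9.6946e-5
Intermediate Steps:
E(G, L) = -4*L (E(G, L) = (G*L)*(0 - 4/G) = (G*L)*(-4/G) = -4*L)
1/(E(42, -1) + 10311) = 1/(-4*(-1) + 10311) = 1/(4 + 10311) = 1/10315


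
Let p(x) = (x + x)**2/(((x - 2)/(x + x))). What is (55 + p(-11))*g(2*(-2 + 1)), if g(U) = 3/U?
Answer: -34089/26 ≈ -1311.1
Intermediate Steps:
p(x) = 8*x**3/(-2 + x) (p(x) = (2*x)**2/(((-2 + x)/((2*x)))) = (4*x**2)/(((-2 + x)*(1/(2*x)))) = (4*x**2)/(((-2 + x)/(2*x))) = (4*x**2)*(2*x/(-2 + x)) = 8*x**3/(-2 + x))
(55 + p(-11))*g(2*(-2 + 1)) = (55 + 8*(-11)**3/(-2 - 11))*(3/((2*(-2 + 1)))) = (55 + 8*(-1331)/(-13))*(3/((2*(-1)))) = (55 + 8*(-1331)*(-1/13))*(3/(-2)) = (55 + 10648/13)*(3*(-1/2)) = (11363/13)*(-3/2) = -34089/26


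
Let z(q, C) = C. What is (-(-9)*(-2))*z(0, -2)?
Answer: 36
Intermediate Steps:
(-(-9)*(-2))*z(0, -2) = -(-9)*(-2)*(-2) = -9*2*(-2) = -18*(-2) = 36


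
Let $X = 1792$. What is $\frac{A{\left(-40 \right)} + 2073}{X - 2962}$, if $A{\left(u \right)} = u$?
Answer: $- \frac{2033}{1170} \approx -1.7376$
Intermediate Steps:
$\frac{A{\left(-40 \right)} + 2073}{X - 2962} = \frac{-40 + 2073}{1792 - 2962} = \frac{2033}{-1170} = 2033 \left(- \frac{1}{1170}\right) = - \frac{2033}{1170}$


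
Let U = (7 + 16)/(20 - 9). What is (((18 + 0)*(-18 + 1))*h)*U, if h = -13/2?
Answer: 45747/11 ≈ 4158.8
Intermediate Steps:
h = -13/2 (h = -13*½ = -13/2 ≈ -6.5000)
U = 23/11 ≈ 2.0909
(((18 + 0)*(-18 + 1))*h)*U = (((18 + 0)*(-18 + 1))*(-13/2))*(23/11) = ((18*(-17))*(-13/2))*(23/11) = -306*(-13/2)*(23/11) = 1989*(23/11) = 45747/11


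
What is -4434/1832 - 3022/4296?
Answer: -384137/122973 ≈ -3.1237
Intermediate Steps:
-4434/1832 - 3022/4296 = -4434*1/1832 - 3022*1/4296 = -2217/916 - 1511/2148 = -384137/122973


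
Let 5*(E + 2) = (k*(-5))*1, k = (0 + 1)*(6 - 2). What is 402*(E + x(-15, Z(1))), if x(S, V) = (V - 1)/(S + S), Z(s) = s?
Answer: -2412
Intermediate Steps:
k = 4 (k = 1*4 = 4)
E = -6 (E = -2 + ((4*(-5))*1)/5 = -2 + (-20*1)/5 = -2 + (⅕)*(-20) = -2 - 4 = -6)
x(S, V) = (-1 + V)/(2*S) (x(S, V) = (-1 + V)/((2*S)) = (-1 + V)*(1/(2*S)) = (-1 + V)/(2*S))
402*(E + x(-15, Z(1))) = 402*(-6 + (½)*(-1 + 1)/(-15)) = 402*(-6 + (½)*(-1/15)*0) = 402*(-6 + 0) = 402*(-6) = -2412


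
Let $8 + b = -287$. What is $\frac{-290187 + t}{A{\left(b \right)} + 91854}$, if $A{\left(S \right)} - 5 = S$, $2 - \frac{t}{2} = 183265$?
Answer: $- \frac{656713}{91564} \approx -7.1722$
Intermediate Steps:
$b = -295$ ($b = -8 - 287 = -295$)
$t = -366526$ ($t = 4 - 366530 = -366526$)
$A{\left(S \right)} = 5 + S$
$\frac{-290187 + t}{A{\left(b \right)} + 91854} = \frac{-290187 - 366526}{\left(5 - 295\right) + 91854} = - \frac{656713}{-290 + 91854} = - \frac{656713}{91564}$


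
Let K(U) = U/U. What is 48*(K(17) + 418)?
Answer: 20112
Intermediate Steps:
K(U) = 1
48*(K(17) + 418) = 48*(1 + 418) = 48*419 = 20112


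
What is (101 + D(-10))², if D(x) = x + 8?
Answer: 9801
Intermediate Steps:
D(x) = 8 + x
(101 + D(-10))² = (101 + (8 - 10))² = (101 - 2)² = 99² = 9801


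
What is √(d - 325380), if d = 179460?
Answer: 16*I*√570 ≈ 381.99*I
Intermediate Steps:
√(d - 325380) = √(179460 - 325380) = √(-145920) = 16*I*√570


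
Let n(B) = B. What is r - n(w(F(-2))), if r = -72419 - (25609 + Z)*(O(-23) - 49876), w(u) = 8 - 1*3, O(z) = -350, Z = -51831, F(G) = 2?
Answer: -1317098596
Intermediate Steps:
w(u) = 5 (w(u) = 8 - 3 = 5)
r = -1317098591 (r = -72419 - (25609 - 51831)*(-350 - 49876) = -72419 - (-26222)*(-50226) = -72419 - 1*1317026172 = -72419 - 1317026172 = -1317098591)
r - n(w(F(-2))) = -1317098591 - 1*5 = -1317098591 - 5 = -1317098596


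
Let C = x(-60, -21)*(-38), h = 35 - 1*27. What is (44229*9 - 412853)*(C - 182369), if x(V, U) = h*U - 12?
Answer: 2596424968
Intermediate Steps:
h = 8 (h = 35 - 27 = 8)
x(V, U) = -12 + 8*U (x(V, U) = 8*U - 12 = -12 + 8*U)
C = 6840 (C = (-12 + 8*(-21))*(-38) = (-12 - 168)*(-38) = -180*(-38) = 6840)
(44229*9 - 412853)*(C - 182369) = (44229*9 - 412853)*(6840 - 182369) = (398061 - 412853)*(-175529) = -14792*(-175529) = 2596424968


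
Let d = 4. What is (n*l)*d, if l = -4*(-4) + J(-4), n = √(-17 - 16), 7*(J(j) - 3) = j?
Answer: 516*I*√33/7 ≈ 423.46*I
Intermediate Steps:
J(j) = 3 + j/7
n = I*√33 (n = √(-33) = I*√33 ≈ 5.7446*I)
l = 129/7 (l = -4*(-4) + (3 + (⅐)*(-4)) = 16 + (3 - 4/7) = 16 + 17/7 = 129/7 ≈ 18.429)
(n*l)*d = ((I*√33)*(129/7))*4 = (129*I*√33/7)*4 = 516*I*√33/7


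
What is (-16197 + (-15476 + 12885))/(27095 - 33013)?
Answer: 854/269 ≈ 3.1747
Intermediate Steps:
(-16197 + (-15476 + 12885))/(27095 - 33013) = (-16197 - 2591)/(-5918) = -18788*(-1/5918) = 854/269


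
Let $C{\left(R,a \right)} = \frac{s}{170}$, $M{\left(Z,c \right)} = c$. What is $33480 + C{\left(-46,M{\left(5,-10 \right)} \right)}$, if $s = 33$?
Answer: $\frac{5691633}{170} \approx 33480.0$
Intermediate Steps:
$C{\left(R,a \right)} = \frac{33}{170}$
$33480 + C{\left(-46,M{\left(5,-10 \right)} \right)} = 33480 + \frac{33}{170} = \frac{5691633}{170}$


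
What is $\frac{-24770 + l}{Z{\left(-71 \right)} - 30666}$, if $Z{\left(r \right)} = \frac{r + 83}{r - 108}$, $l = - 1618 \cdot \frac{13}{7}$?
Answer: $\frac{5800316}{6404097} \approx 0.90572$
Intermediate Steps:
$l = - \frac{21034}{7}$ ($l = - 1618 \cdot 13 \cdot \frac{1}{7} = \left(-1618\right) \frac{13}{7} = - \frac{21034}{7} \approx -3004.9$)
$Z{\left(r \right)} = \frac{83 + r}{-108 + r}$
$\frac{-24770 + l}{Z{\left(-71 \right)} - 30666} = \frac{-24770 - \frac{21034}{7}}{\frac{83 - 71}{-108 - 71} - 30666} = - \frac{194424}{7 \left(\frac{1}{-179} \cdot 12 - 30666\right)} = - \frac{194424}{7 \left(\left(- \frac{1}{179}\right) 12 - 30666\right)} = - \frac{194424}{7 \left(- \frac{12}{179} - 30666\right)} = - \frac{194424}{7 \left(- \frac{5489226}{179}\right)} = \left(- \frac{194424}{7}\right) \left(- \frac{179}{5489226}\right) = \frac{5800316}{6404097}$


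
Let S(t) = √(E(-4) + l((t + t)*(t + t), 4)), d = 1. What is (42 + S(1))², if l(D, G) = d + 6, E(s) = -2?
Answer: (42 + √5)² ≈ 1956.8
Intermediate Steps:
l(D, G) = 7 (l(D, G) = 1 + 6 = 7)
S(t) = √5 (S(t) = √(-2 + 7) = √5)
(42 + S(1))² = (42 + √5)²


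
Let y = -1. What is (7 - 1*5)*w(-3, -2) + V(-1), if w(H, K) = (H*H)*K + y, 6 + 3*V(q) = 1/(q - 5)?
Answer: -721/18 ≈ -40.056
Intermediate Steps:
V(q) = -2 + 1/(3*(-5 + q)) (V(q) = -2 + 1/(3*(q - 5)) = -2 + 1/(3*(-5 + q)))
w(H, K) = -1 + K*H**2 (w(H, K) = (H*H)*K - 1 = H**2*K - 1 = K*H**2 - 1 = -1 + K*H**2)
(7 - 1*5)*w(-3, -2) + V(-1) = (7 - 1*5)*(-1 - 2*(-3)**2) + (31 - 6*(-1))/(3*(-5 - 1)) = (7 - 5)*(-1 - 2*9) + (1/3)*(31 + 6)/(-6) = 2*(-1 - 18) + (1/3)*(-1/6)*37 = 2*(-19) - 37/18 = -38 - 37/18 = -721/18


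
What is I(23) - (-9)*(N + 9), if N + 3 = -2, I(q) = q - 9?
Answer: 50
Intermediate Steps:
I(q) = -9 + q
N = -5 (N = -3 - 2 = -5)
I(23) - (-9)*(N + 9) = (-9 + 23) - (-9)*(-5 + 9) = 14 - (-9)*4 = 14 - 1*(-36) = 14 + 36 = 50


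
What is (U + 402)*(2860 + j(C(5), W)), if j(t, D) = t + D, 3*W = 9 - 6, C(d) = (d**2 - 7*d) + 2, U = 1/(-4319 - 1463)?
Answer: 6631407639/5782 ≈ 1.1469e+6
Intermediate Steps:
U = -1/5782 (U = 1/(-5782) = -1/5782 ≈ -0.00017295)
C(d) = 2 + d**2 - 7*d
W = 1 (W = (9 - 6)/3 = (1/3)*3 = 1)
j(t, D) = D + t
(U + 402)*(2860 + j(C(5), W)) = (-1/5782 + 402)*(2860 + (1 + (2 + 5**2 - 7*5))) = 2324363*(2860 + (1 + (2 + 25 - 35)))/5782 = 2324363*(2860 + (1 - 8))/5782 = 2324363*(2860 - 7)/5782 = (2324363/5782)*2853 = 6631407639/5782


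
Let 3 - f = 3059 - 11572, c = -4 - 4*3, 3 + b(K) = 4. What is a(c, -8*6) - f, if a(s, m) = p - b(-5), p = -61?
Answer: -8578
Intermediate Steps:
b(K) = 1 (b(K) = -3 + 4 = 1)
c = -16 (c = -4 - 12 = -16)
f = 8516 (f = 3 - (3059 - 11572) = 3 - 1*(-8513) = 3 + 8513 = 8516)
a(s, m) = -62 (a(s, m) = -61 - 1*1 = -61 - 1 = -62)
a(c, -8*6) - f = -62 - 1*8516 = -62 - 8516 = -8578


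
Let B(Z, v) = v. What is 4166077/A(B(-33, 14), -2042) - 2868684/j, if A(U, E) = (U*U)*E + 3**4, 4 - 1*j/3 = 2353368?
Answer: -181185770050/18109633807 ≈ -10.005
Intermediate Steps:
j = -7060092 (j = 12 - 3*2353368 = 12 - 7060104 = -7060092)
A(U, E) = 81 + E*U**2 (A(U, E) = U**2*E + 81 = E*U**2 + 81 = 81 + E*U**2)
4166077/A(B(-33, 14), -2042) - 2868684/j = 4166077/(81 - 2042*14**2) - 2868684/(-7060092) = 4166077/(81 - 2042*196) - 2868684*(-1/7060092) = 4166077/(81 - 400232) + 18389/45257 = 4166077/(-400151) + 18389/45257 = 4166077*(-1/400151) + 18389/45257 = -4166077/400151 + 18389/45257 = -181185770050/18109633807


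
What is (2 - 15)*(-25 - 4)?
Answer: 377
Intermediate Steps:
(2 - 15)*(-25 - 4) = -13*(-29) = 377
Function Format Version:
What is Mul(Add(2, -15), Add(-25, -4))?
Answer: 377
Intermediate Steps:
Mul(Add(2, -15), Add(-25, -4)) = Mul(-13, -29) = 377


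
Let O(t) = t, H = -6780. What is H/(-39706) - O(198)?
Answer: -3927504/19853 ≈ -197.83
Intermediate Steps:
H/(-39706) - O(198) = -6780/(-39706) - 1*198 = -6780*(-1/39706) - 198 = 3390/19853 - 198 = -3927504/19853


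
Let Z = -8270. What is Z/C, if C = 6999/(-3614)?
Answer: 29887780/6999 ≈ 4270.3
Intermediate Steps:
C = -6999/3614 (C = 6999*(-1/3614) = -6999/3614 ≈ -1.9366)
Z/C = -8270/(-6999/3614) = -8270*(-3614/6999) = 29887780/6999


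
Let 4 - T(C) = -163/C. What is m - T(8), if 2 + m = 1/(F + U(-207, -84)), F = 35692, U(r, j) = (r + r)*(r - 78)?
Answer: -16213447/614728 ≈ -26.375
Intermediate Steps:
U(r, j) = 2*r*(-78 + r) (U(r, j) = (2*r)*(-78 + r) = 2*r*(-78 + r))
T(C) = 4 + 163/C (T(C) = 4 - (-163)/C = 4 + 163/C)
m = -307363/153682 (m = -2 + 1/(35692 + 2*(-207)*(-78 - 207)) = -2 + 1/(35692 + 2*(-207)*(-285)) = -2 + 1/(35692 + 117990) = -2 + 1/153682 = -307363/153682 ≈ -2.0000)
m - T(8) = -307363/153682 - (4 + 163/8) = -307363/153682 - 1*195/8 = -307363/153682 - 195/8 = -16213447/614728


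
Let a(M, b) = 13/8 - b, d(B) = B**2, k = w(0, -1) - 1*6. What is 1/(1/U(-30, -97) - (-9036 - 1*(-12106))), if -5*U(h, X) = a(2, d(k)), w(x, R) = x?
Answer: -55/168842 ≈ -0.00032575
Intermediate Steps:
k = -6 (k = 0 - 1*6 = 0 - 6 = -6)
a(M, b) = 13/8 - b (a(M, b) = 13*(1/8) - b = 13/8 - b)
U(h, X) = 55/8 (U(h, X) = -(13/8 - 1*(-6)**2)/5 = -(13/8 - 1*36)/5 = -(13/8 - 36)/5 = -1/5*(-275/8) = 55/8)
1/(1/U(-30, -97) - (-9036 - 1*(-12106))) = 1/(1/(55/8) - (-9036 - 1*(-12106))) = 1/(8/55 - (-9036 + 12106)) = 1/(8/55 - 1*3070) = 1/(8/55 - 3070) = 1/(-168842/55) = -55/168842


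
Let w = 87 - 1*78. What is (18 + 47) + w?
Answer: 74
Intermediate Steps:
w = 9 (w = 87 - 78 = 9)
(18 + 47) + w = (18 + 47) + 9 = 65 + 9 = 74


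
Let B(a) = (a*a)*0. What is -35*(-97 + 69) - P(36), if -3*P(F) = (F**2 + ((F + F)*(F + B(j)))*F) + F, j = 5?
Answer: 32528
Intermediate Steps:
B(a) = 0 (B(a) = a**2*0 = 0)
P(F) = -2*F**3/3 - F/3 - F**2/3 (P(F) = -((F**2 + ((F + F)*(F + 0))*F) + F)/3 = -((F**2 + ((2*F)*F)*F) + F)/3 = -((F**2 + (2*F**2)*F) + F)/3 = -((F**2 + 2*F**3) + F)/3 = -(F + F**2 + 2*F**3)/3 = -2*F**3/3 - F/3 - F**2/3)
-35*(-97 + 69) - P(36) = -35*(-97 + 69) - (-1)*36*(1 + 36 + 2*36**2)/3 = -35*(-28) - (-1)*36*(1 + 36 + 2*1296)/3 = 980 - (-1)*36*(1 + 36 + 2592)/3 = 980 - (-1)*36*2629/3 = 980 - 1*(-31548) = 980 + 31548 = 32528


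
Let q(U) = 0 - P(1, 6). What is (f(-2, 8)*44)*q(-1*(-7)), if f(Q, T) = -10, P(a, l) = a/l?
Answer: 220/3 ≈ 73.333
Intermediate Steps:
q(U) = -⅙ (q(U) = 0 - 1/6 = 0 - 1*⅙ = 0 - ⅙ = -⅙)
(f(-2, 8)*44)*q(-1*(-7)) = -10*44*(-⅙) = -440*(-⅙) = 220/3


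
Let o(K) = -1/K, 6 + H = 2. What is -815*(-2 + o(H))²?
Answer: -39935/16 ≈ -2495.9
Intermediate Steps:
H = -4 (H = -6 + 2 = -4)
-815*(-2 + o(H))² = -815*(-2 - 1/(-4))² = -815*(-2 - 1*(-¼))² = -815*(-2 + ¼)² = -815*(-7/4)² = -815*49/16 = -39935/16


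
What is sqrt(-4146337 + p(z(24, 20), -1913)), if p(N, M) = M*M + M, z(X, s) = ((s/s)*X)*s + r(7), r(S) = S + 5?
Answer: I*sqrt(488681) ≈ 699.06*I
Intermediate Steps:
r(S) = 5 + S
z(X, s) = 12 + X*s (z(X, s) = ((s/s)*X)*s + (5 + 7) = (1*X)*s + 12 = X*s + 12 = 12 + X*s)
p(N, M) = M + M**2 (p(N, M) = M**2 + M = M + M**2)
sqrt(-4146337 + p(z(24, 20), -1913)) = sqrt(-4146337 - 1913*(1 - 1913)) = sqrt(-4146337 - 1913*(-1912)) = sqrt(-4146337 + 3657656) = sqrt(-488681) = I*sqrt(488681)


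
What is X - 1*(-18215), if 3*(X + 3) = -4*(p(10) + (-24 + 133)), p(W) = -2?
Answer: 54208/3 ≈ 18069.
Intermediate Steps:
X = -437/3 (X = -3 + (-4*(-2 + (-24 + 133)))/3 = -3 + (-4*(-2 + 109))/3 = -3 + (-4*107)/3 = -3 + (⅓)*(-428) = -3 - 428/3 = -437/3 ≈ -145.67)
X - 1*(-18215) = -437/3 - 1*(-18215) = -437/3 + 18215 = 54208/3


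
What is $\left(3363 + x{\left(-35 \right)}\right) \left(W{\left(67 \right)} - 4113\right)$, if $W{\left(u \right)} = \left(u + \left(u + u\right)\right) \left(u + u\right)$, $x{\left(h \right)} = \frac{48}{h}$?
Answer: $\frac{2685050397}{35} \approx 7.6716 \cdot 10^{7}$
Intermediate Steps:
$W{\left(u \right)} = 6 u^{2}$ ($W{\left(u \right)} = \left(u + 2 u\right) 2 u = 3 u 2 u = 6 u^{2}$)
$\left(3363 + x{\left(-35 \right)}\right) \left(W{\left(67 \right)} - 4113\right) = \left(3363 + \frac{48}{-35}\right) \left(6 \cdot 67^{2} - 4113\right) = \left(3363 + 48 \left(- \frac{1}{35}\right)\right) \left(6 \cdot 4489 - 4113\right) = \left(3363 - \frac{48}{35}\right) \left(26934 - 4113\right) = \frac{117657}{35} \cdot 22821 = \frac{2685050397}{35}$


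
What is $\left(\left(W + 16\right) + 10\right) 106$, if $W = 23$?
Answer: $5194$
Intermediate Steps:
$\left(\left(W + 16\right) + 10\right) 106 = \left(\left(23 + 16\right) + 10\right) 106 = \left(39 + 10\right) 106 = 49 \cdot 106 = 5194$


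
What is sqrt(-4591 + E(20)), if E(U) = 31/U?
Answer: I*sqrt(458945)/10 ≈ 67.745*I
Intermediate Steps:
sqrt(-4591 + E(20)) = sqrt(-4591 + 31/20) = sqrt(-91789/20) = I*sqrt(458945)/10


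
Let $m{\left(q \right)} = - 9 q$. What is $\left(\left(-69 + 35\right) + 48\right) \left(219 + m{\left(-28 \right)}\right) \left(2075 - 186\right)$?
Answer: $12456066$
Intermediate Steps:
$\left(\left(-69 + 35\right) + 48\right) \left(219 + m{\left(-28 \right)}\right) \left(2075 - 186\right) = \left(\left(-69 + 35\right) + 48\right) \left(219 - -252\right) \left(2075 - 186\right) = \left(-34 + 48\right) \left(219 + 252\right) 1889 = 14 \cdot 471 \cdot 1889 = 14 \cdot 889719 = 12456066$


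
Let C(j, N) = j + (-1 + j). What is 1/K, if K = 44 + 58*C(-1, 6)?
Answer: -1/130 ≈ -0.0076923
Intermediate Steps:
C(j, N) = -1 + 2*j
K = -130 (K = 44 + 58*(-1 + 2*(-1)) = 44 + 58*(-1 - 2) = 44 + 58*(-3) = 44 - 174 = -130)
1/K = 1/(-130) = -1/130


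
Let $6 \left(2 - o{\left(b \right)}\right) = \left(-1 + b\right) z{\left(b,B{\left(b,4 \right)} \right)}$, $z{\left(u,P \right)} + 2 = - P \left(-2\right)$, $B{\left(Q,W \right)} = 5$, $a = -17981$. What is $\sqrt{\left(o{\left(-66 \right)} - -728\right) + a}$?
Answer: $\frac{i \sqrt{154455}}{3} \approx 131.0 i$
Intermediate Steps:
$z{\left(u,P \right)} = -2 + 2 P$ ($z{\left(u,P \right)} = -2 + - P \left(-2\right) = -2 + 2 P$)
$o{\left(b \right)} = \frac{10}{3} - \frac{4 b}{3}$ ($o{\left(b \right)} = 2 - \frac{\left(-1 + b\right) \left(-2 + 2 \cdot 5\right)}{6} = 2 - \frac{\left(-1 + b\right) \left(-2 + 10\right)}{6} = 2 - \frac{\left(-1 + b\right) 8}{6} = 2 - \frac{-8 + 8 b}{6} = 2 - \left(- \frac{4}{3} + \frac{4 b}{3}\right) = \frac{10}{3} - \frac{4 b}{3}$)
$\sqrt{\left(o{\left(-66 \right)} - -728\right) + a} = \sqrt{\left(\left(\frac{10}{3} - -88\right) - -728\right) - 17981} = \sqrt{\left(\left(\frac{10}{3} + 88\right) + 728\right) - 17981} = \sqrt{\left(\frac{274}{3} + 728\right) - 17981} = \sqrt{\frac{2458}{3} - 17981} = \sqrt{- \frac{51485}{3}} = \frac{i \sqrt{154455}}{3}$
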